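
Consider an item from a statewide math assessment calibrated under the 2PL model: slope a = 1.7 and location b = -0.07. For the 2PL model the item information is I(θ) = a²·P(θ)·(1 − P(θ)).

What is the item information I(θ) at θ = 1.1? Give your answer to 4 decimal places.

0.3060

P = 1/(1+e^{-1.9890}) = 0.8796
P(1−P) = 0.8796 × 0.1204 = 0.1059
I = a² × P(1−P) = 1.7² × 0.1059 = 0.30598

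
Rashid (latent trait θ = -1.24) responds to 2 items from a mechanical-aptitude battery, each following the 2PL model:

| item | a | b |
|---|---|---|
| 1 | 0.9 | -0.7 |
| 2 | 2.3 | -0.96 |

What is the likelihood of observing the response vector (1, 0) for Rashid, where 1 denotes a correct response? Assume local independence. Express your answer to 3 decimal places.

0.250

P(θ) = 1 / (1 + exp(−a(θ − b)))
P_1 = 1/(1+e^{0.4860}) = 0.3808
P_2 = 1/(1+e^{0.6440}) = 0.3443
L = P_1 × (1−P_2) = 0.3808 × 0.6557 = 0.24970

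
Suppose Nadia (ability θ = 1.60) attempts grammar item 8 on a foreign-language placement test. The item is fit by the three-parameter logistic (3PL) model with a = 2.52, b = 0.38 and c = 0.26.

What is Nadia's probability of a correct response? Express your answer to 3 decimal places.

P(θ) = c + (1 − c) · 1 / (1 + exp(−a(θ − b)))
Exponent: 2.52 × (1.60 − 0.38) = 3.0744
1/(1 + e^{-3.0744}) = 0.9558
P = 0.26 + 0.74 × 0.9558 = 0.9673

0.967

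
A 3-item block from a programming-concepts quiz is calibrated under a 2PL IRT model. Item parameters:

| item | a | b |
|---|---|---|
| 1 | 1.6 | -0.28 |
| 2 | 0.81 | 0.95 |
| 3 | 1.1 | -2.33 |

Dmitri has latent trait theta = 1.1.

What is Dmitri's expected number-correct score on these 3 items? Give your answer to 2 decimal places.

P(theta) = 1 / (1 + exp(−a(theta − b)))
P_1 = 1/(1+e^{-2.2080}) = 0.9010
P_2 = 1/(1+e^{-0.1215}) = 0.5303
P_3 = 1/(1+e^{-3.7730}) = 0.9775
E[score] = 0.9010 + 0.5303 + 0.9775 = 2.4088

2.41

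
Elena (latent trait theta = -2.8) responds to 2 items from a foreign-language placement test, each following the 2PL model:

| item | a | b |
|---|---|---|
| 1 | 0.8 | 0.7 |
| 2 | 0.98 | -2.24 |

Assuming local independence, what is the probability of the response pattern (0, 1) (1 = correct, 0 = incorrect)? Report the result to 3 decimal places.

P(theta) = 1 / (1 + exp(−a(theta − b)))
P_1 = 1/(1+e^{2.8000}) = 0.0573
P_2 = 1/(1+e^{0.5488}) = 0.3661
L = (1−P_1) × P_2 = 0.9427 × 0.3661 = 0.34515

0.345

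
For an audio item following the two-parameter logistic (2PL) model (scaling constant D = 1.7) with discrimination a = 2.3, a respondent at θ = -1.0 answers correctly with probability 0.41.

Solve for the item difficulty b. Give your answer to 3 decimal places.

-0.907

P(θ) = 1 / (1 + exp(−D·a(θ − b)))
logit(0.41) = ln(0.41/0.59) = -0.3640
b = θ − logit/(1.7·a) = -1.0 − (-0.3640)/3.9100 = -0.9069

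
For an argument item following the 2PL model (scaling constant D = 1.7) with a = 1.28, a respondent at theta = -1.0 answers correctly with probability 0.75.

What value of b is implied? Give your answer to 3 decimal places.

P(theta) = 1 / (1 + exp(−D·a(theta − b)))
logit(0.75) = ln(0.75/0.25) = 1.0986
b = theta − logit/(1.7·a) = -1.0 − 1.0986/2.1760 = -1.5049

-1.505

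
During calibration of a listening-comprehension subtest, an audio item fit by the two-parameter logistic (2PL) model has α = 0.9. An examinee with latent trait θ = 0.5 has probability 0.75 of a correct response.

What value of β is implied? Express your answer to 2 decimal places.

P(θ) = 1 / (1 + exp(−α(θ − β)))
logit(0.75) = ln(0.75/0.25) = 1.0986
β = θ − logit/(α) = 0.5 − 1.0986/0.9000 = -0.7207

-0.72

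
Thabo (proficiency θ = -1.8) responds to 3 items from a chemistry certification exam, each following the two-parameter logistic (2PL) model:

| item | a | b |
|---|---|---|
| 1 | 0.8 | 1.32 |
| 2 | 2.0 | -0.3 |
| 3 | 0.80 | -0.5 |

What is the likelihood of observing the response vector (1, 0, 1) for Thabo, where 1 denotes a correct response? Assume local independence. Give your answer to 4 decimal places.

P(θ) = 1 / (1 + exp(−a(θ − b)))
P_1 = 1/(1+e^{2.4960}) = 0.0761
P_2 = 1/(1+e^{3.0000}) = 0.0474
P_3 = 1/(1+e^{1.0400}) = 0.2611
L = P_1 × (1−P_2) × P_3 = 0.0761 × 0.9526 × 0.2611 = 0.01894

0.0189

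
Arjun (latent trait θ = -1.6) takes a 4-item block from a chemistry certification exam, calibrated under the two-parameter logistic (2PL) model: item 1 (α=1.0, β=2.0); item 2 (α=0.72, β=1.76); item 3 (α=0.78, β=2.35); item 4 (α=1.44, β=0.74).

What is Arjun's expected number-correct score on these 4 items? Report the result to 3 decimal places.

P(θ) = 1 / (1 + exp(−α(θ − β)))
P_1 = 1/(1+e^{3.6000}) = 0.0266
P_2 = 1/(1+e^{2.4192}) = 0.0817
P_3 = 1/(1+e^{3.0810}) = 0.0439
P_4 = 1/(1+e^{3.3696}) = 0.0333
E[score] = 0.0266 + 0.0817 + 0.0439 + 0.0333 = 0.1855

0.185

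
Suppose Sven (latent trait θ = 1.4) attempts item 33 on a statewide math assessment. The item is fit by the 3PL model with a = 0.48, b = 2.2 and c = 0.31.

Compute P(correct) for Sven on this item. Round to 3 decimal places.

0.590

P(θ) = c + (1 − c) · 1 / (1 + exp(−a(θ − b)))
Exponent: 0.48 × (1.4 − 2.2) = -0.3840
1/(1 + e^{0.3840}) = 0.4052
P = 0.31 + 0.69 × 0.4052 = 0.5896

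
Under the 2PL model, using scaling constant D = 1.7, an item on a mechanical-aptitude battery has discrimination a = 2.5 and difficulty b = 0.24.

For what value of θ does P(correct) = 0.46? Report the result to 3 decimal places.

0.202

P(θ) = 1 / (1 + exp(−D·a(θ − b)))
logit = ln(0.4600/0.5400) = -0.1603
θ = b + logit/(1.7·a) = 0.24 + (-0.1603)/4.2500 = 0.2023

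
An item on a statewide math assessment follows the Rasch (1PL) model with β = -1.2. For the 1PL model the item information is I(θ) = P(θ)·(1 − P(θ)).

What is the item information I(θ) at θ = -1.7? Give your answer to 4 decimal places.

P = 1/(1+e^{0.5000}) = 0.3775
P(1−P) = 0.3775 × 0.6225 = 0.2350
I = P(1−P) = 0.23500

0.2350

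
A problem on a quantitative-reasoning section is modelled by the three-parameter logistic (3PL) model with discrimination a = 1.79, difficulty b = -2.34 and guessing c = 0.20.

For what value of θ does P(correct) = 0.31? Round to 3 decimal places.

P(θ) = c + (1 − c) · 1 / (1 + exp(−a(θ − b)))
Remove guessing floor: (0.31 − 0.20)/(1 − 0.20) = 0.1375
logit = ln(0.1375/0.8625) = -1.8362
θ = b + logit/(a) = -2.34 + (-1.8362)/1.7900 = -3.3658

-3.366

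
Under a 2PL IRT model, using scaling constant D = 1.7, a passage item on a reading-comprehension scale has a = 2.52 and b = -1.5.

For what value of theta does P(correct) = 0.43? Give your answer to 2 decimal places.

-1.57

P(theta) = 1 / (1 + exp(−D·a(theta − b)))
logit = ln(0.4300/0.5700) = -0.2819
theta = b + logit/(1.7·a) = -1.5 + (-0.2819)/4.2840 = -1.5658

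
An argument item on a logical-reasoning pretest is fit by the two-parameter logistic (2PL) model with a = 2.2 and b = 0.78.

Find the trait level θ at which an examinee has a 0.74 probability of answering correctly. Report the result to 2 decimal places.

P(θ) = 1 / (1 + exp(−a(θ − b)))
logit = ln(0.7400/0.2600) = 1.0460
θ = b + logit/(a) = 0.78 + 1.0460/2.2000 = 1.2554

1.26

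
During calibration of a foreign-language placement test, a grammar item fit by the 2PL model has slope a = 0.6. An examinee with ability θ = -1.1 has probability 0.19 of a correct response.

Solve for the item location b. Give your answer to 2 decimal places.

P(θ) = 1 / (1 + exp(−a(θ − b)))
logit(0.19) = ln(0.19/0.81) = -1.4500
b = θ − logit/(a) = -1.1 − (-1.4500)/0.6000 = 1.3167

1.32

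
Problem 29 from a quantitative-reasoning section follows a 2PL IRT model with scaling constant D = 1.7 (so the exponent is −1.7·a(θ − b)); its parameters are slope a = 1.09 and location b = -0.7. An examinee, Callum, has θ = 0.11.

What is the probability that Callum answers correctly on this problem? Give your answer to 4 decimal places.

P(θ) = 1 / (1 + exp(−D·a(θ − b)))
Exponent: 1.7 × 1.09 × (0.11 − (-0.7)) = 1.5009
1/(1 + e^{-1.5009}) = 0.8177
P = 0.8177

0.8177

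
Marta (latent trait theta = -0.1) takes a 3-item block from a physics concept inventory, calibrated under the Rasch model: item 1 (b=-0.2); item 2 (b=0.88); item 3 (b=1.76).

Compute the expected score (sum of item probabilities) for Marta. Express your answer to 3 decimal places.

0.933

P(theta) = 1 / (1 + exp(−(theta − b)))
P_1 = 1/(1+e^{-0.1000}) = 0.5250
P_2 = 1/(1+e^{0.9800}) = 0.2729
P_3 = 1/(1+e^{1.8600}) = 0.1347
E[score] = 0.5250 + 0.2729 + 0.1347 = 0.9326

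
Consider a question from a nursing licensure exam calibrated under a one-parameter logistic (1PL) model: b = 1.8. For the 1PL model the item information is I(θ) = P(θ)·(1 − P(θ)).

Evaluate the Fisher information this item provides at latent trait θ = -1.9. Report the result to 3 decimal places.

0.024

P = 1/(1+e^{3.7000}) = 0.0241
P(1−P) = 0.0241 × 0.9759 = 0.0235
I = P(1−P) = 0.02354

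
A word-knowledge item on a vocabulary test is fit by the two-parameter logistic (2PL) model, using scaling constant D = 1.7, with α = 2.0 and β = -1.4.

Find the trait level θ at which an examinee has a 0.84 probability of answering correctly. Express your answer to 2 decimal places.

P(θ) = 1 / (1 + exp(−D·α(θ − β)))
logit = ln(0.8400/0.1600) = 1.6582
θ = β + logit/(1.7·α) = -1.4 + 1.6582/3.4000 = -0.9123

-0.91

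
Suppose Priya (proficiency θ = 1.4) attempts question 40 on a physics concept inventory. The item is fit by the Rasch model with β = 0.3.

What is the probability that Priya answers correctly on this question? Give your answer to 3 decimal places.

0.750

P(θ) = 1 / (1 + exp(−(θ − β)))
Exponent: (1.4 − 0.3) = 1.1000
1/(1 + e^{-1.1000}) = 0.7503
P = 0.7503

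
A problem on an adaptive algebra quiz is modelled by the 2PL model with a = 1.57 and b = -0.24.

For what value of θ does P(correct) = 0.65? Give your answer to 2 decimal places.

0.15

P(θ) = 1 / (1 + exp(−a(θ − b)))
logit = ln(0.6500/0.3500) = 0.6190
θ = b + logit/(a) = -0.24 + 0.6190/1.5700 = 0.1543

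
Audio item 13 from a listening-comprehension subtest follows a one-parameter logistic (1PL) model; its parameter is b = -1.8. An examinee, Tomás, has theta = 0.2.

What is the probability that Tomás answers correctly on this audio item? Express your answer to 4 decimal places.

P(theta) = 1 / (1 + exp(−(theta − b)))
Exponent: (0.2 − (-1.8)) = 2.0000
1/(1 + e^{-2.0000}) = 0.8808
P = 0.8808

0.8808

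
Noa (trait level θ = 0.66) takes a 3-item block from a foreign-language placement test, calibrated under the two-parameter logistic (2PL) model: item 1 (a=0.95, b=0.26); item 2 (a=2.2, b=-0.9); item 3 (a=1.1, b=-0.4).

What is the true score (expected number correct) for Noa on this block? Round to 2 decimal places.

2.32

P(θ) = 1 / (1 + exp(−a(θ − b)))
P_1 = 1/(1+e^{-0.3800}) = 0.5939
P_2 = 1/(1+e^{-3.4320}) = 0.9687
P_3 = 1/(1+e^{-1.1660}) = 0.7624
E[score] = 0.5939 + 0.9687 + 0.7624 = 2.3250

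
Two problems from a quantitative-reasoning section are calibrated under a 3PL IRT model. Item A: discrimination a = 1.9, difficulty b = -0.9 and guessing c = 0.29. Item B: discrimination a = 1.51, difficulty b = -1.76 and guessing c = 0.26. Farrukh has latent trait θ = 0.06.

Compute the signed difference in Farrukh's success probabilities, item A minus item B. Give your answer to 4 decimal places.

P(θ) = c + (1 − c) · 1 / (1 + exp(−a(θ − b)))
P_A = 0.9013
P_B = 0.9555
P_A − P_B = -0.0541

-0.0541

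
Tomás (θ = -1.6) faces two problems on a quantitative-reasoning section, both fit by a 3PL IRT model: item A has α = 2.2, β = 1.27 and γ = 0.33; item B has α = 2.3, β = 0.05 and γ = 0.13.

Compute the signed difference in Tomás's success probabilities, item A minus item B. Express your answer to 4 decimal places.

P(θ) = γ + (1 − γ) · 1 / (1 + exp(−α(θ − β)))
P_A = 0.3312
P_B = 0.1491
P_A − P_B = 0.1821

0.1821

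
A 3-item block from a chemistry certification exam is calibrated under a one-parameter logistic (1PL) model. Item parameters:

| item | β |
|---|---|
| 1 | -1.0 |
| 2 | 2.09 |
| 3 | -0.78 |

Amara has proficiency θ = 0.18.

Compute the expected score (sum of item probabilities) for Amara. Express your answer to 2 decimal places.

1.62

P(θ) = 1 / (1 + exp(−(θ − β)))
P_1 = 1/(1+e^{-1.1800}) = 0.7649
P_2 = 1/(1+e^{1.9100}) = 0.1290
P_3 = 1/(1+e^{-0.9600}) = 0.7231
E[score] = 0.7649 + 0.1290 + 0.7231 = 1.6171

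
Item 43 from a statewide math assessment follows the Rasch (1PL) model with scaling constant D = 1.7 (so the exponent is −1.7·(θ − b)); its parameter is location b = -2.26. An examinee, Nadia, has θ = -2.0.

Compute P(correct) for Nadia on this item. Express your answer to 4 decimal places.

0.6087

P(θ) = 1 / (1 + exp(−D·(θ − b)))
Exponent: 1.7 × (-2.0 − (-2.26)) = 0.4420
1/(1 + e^{-0.4420}) = 0.6087
P = 0.6087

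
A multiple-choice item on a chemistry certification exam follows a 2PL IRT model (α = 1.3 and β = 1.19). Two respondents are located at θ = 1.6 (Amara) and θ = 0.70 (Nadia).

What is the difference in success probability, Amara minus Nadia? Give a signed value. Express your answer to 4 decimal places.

P(θ) = 1 / (1 + exp(−α(θ − β)))
P(Amara) = 0.6302  [exponent 0.5330]
P(Nadia) = 0.3459  [exponent -0.6370]
Difference = 0.6302 − 0.3459 = 0.2843

0.2843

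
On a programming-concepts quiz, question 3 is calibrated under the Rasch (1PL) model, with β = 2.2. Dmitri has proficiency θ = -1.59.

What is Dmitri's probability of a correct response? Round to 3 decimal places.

0.022

P(θ) = 1 / (1 + exp(−(θ − β)))
Exponent: (-1.59 − 2.2) = -3.7900
1/(1 + e^{3.7900}) = 0.0221
P = 0.0221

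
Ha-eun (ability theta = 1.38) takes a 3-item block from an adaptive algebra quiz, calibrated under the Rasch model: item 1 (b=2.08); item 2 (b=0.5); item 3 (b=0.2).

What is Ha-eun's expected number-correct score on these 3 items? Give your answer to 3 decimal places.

P(theta) = 1 / (1 + exp(−(theta − b)))
P_1 = 1/(1+e^{0.7000}) = 0.3318
P_2 = 1/(1+e^{-0.8800}) = 0.7068
P_3 = 1/(1+e^{-1.1800}) = 0.7649
E[score] = 0.3318 + 0.7068 + 0.7649 = 1.8036

1.804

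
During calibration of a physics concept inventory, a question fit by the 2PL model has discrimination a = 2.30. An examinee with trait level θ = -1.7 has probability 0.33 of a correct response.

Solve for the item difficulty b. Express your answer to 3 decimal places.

P(θ) = 1 / (1 + exp(−a(θ − b)))
logit(0.33) = ln(0.33/0.67) = -0.7082
b = θ − logit/(a) = -1.7 − (-0.7082)/2.3000 = -1.3921

-1.392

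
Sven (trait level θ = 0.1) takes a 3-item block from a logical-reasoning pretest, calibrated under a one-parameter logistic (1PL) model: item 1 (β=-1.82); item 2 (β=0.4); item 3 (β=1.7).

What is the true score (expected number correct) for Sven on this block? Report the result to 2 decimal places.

P(θ) = 1 / (1 + exp(−(θ − β)))
P_1 = 1/(1+e^{-1.9200}) = 0.8721
P_2 = 1/(1+e^{0.3000}) = 0.4256
P_3 = 1/(1+e^{1.6000}) = 0.1680
E[score] = 0.8721 + 0.4256 + 0.1680 = 1.4657

1.47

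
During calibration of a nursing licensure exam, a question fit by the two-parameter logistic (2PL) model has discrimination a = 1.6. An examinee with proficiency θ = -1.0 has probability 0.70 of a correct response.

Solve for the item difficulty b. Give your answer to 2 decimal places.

P(θ) = 1 / (1 + exp(−a(θ − b)))
logit(0.70) = ln(0.70/0.30) = 0.8473
b = θ − logit/(a) = -1.0 − 0.8473/1.6000 = -1.5296

-1.53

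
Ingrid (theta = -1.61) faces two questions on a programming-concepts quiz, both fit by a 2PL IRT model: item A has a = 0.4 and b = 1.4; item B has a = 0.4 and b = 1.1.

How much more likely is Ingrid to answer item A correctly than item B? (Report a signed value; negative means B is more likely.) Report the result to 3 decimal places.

-0.022

P(theta) = 1 / (1 + exp(−a(theta − b)))
P_A = 0.2308
P_B = 0.2527
P_A − P_B = -0.0220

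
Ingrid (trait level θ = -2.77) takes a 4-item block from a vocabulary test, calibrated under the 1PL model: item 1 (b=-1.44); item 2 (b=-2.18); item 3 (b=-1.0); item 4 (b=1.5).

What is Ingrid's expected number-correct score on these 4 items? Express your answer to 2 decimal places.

0.73

P(θ) = 1 / (1 + exp(−(θ − b)))
P_1 = 1/(1+e^{1.3300}) = 0.2092
P_2 = 1/(1+e^{0.5900}) = 0.3566
P_3 = 1/(1+e^{1.7700}) = 0.1455
P_4 = 1/(1+e^{4.2700}) = 0.0138
E[score] = 0.2092 + 0.3566 + 0.1455 + 0.0138 = 0.7251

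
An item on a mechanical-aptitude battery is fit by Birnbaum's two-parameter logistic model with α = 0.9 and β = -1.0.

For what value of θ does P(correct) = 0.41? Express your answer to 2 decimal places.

-1.40

P(θ) = 1 / (1 + exp(−α(θ − β)))
logit = ln(0.4100/0.5900) = -0.3640
θ = β + logit/(α) = -1.0 + (-0.3640)/0.9000 = -1.4044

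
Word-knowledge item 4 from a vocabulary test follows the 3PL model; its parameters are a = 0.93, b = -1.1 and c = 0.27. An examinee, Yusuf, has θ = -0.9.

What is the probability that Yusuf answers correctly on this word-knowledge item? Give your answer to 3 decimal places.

0.669

P(θ) = c + (1 − c) · 1 / (1 + exp(−a(θ − b)))
Exponent: 0.93 × (-0.9 − (-1.1)) = 0.1860
1/(1 + e^{-0.1860}) = 0.5464
P = 0.27 + 0.73 × 0.5464 = 0.6688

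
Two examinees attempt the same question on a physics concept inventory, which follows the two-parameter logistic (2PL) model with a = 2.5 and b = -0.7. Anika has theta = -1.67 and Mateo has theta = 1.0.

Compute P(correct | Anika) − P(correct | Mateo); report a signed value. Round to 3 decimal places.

-0.905

P(theta) = 1 / (1 + exp(−a(theta − b)))
P(Anika) = 0.0813  [exponent -2.4250]
P(Mateo) = 0.9859  [exponent 4.2500]
Difference = 0.0813 − 0.9859 = -0.9047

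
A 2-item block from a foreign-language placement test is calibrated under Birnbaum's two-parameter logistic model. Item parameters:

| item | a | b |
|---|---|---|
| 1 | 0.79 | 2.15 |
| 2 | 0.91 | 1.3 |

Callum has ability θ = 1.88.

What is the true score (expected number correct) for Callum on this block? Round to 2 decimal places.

P(θ) = 1 / (1 + exp(−a(θ − b)))
P_1 = 1/(1+e^{0.2133}) = 0.4469
P_2 = 1/(1+e^{-0.5278}) = 0.6290
E[score] = 0.4469 + 0.6290 = 1.0758

1.08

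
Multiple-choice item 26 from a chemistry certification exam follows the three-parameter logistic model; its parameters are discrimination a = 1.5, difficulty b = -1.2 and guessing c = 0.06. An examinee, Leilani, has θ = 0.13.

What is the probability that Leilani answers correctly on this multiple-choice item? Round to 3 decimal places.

0.887

P(θ) = c + (1 − c) · 1 / (1 + exp(−a(θ − b)))
Exponent: 1.5 × (0.13 − (-1.2)) = 1.9950
1/(1 + e^{-1.9950}) = 0.8803
P = 0.06 + 0.94 × 0.8803 = 0.8875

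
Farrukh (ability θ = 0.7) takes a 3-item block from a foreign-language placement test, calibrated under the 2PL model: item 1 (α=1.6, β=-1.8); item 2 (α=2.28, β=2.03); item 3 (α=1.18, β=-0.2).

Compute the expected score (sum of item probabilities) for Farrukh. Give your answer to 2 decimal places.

1.77

P(θ) = 1 / (1 + exp(−α(θ − β)))
P_1 = 1/(1+e^{-4.0000}) = 0.9820
P_2 = 1/(1+e^{3.0324}) = 0.0460
P_3 = 1/(1+e^{-1.0620}) = 0.7431
E[score] = 0.9820 + 0.0460 + 0.7431 = 1.7711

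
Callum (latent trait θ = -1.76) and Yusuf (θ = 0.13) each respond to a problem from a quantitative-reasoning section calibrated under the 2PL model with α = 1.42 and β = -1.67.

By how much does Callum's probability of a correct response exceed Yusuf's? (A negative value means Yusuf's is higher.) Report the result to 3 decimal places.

P(θ) = 1 / (1 + exp(−α(θ − β)))
P(Callum) = 0.4681  [exponent -0.1278]
P(Yusuf) = 0.9280  [exponent 2.5560]
Difference = 0.4681 − 0.9280 = -0.4599

-0.460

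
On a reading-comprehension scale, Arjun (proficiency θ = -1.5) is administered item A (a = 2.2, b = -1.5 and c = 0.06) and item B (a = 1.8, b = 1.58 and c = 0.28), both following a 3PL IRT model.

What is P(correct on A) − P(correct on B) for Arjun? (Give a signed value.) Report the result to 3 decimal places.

P(θ) = c + (1 − c) · 1 / (1 + exp(−a(θ − b)))
P_A = 0.5300
P_B = 0.2828
P_A − P_B = 0.2472

0.247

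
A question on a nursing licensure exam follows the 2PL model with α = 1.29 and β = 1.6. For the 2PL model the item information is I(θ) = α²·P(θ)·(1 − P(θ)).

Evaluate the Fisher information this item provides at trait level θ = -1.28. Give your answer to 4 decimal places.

0.0386

P = 1/(1+e^{3.7152}) = 0.0238
P(1−P) = 0.0238 × 0.9762 = 0.0232
I = α² × P(1−P) = 1.29² × 0.0232 = 0.03862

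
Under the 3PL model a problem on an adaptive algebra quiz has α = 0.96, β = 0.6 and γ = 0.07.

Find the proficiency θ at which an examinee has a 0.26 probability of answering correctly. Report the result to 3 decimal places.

-0.816

P(θ) = γ + (1 − γ) · 1 / (1 + exp(−α(θ − β)))
Remove guessing floor: (0.26 − 0.07)/(1 − 0.07) = 0.2043
logit = ln(0.2043/0.7957) = -1.3596
θ = β + logit/(α) = 0.6 + (-1.3596)/0.9600 = -0.8163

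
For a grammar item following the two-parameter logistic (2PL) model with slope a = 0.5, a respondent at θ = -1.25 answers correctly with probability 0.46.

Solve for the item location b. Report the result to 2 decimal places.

P(θ) = 1 / (1 + exp(−a(θ − b)))
logit(0.46) = ln(0.46/0.54) = -0.1603
b = θ − logit/(a) = -1.25 − (-0.1603)/0.5000 = -0.9293

-0.93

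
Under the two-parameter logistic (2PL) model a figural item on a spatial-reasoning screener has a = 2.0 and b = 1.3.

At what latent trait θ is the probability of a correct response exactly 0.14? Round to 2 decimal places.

0.39

P(θ) = 1 / (1 + exp(−a(θ − b)))
logit = ln(0.1400/0.8600) = -1.8153
θ = b + logit/(a) = 1.3 + (-1.8153)/2.0000 = 0.3924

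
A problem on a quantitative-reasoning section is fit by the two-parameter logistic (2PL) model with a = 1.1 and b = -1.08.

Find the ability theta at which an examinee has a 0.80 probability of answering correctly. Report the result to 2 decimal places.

0.18

P(theta) = 1 / (1 + exp(−a(theta − b)))
logit = ln(0.8000/0.2000) = 1.3863
theta = b + logit/(a) = -1.08 + 1.3863/1.1000 = 0.1803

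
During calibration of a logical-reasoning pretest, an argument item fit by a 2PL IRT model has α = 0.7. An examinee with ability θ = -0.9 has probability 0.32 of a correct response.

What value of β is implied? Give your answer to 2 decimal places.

0.18

P(θ) = 1 / (1 + exp(−α(θ − β)))
logit(0.32) = ln(0.32/0.68) = -0.7538
β = θ − logit/(α) = -0.9 − (-0.7538)/0.7000 = 0.1768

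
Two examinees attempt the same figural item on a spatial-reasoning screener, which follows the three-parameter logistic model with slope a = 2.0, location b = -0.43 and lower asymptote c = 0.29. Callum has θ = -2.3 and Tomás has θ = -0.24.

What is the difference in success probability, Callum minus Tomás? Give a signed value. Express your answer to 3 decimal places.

-0.405

P(θ) = c + (1 − c) · 1 / (1 + exp(−a(θ − b)))
P(Callum) = 0.3065  [exponent -3.7400]
P(Tomás) = 0.7116  [exponent 0.3800]
Difference = 0.3065 − 0.7116 = -0.4052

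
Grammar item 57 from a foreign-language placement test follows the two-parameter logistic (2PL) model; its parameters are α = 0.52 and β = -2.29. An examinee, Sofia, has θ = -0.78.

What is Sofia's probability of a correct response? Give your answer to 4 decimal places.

P(θ) = 1 / (1 + exp(−α(θ − β)))
Exponent: 0.52 × (-0.78 − (-2.29)) = 0.7852
1/(1 + e^{-0.7852}) = 0.6868

0.6868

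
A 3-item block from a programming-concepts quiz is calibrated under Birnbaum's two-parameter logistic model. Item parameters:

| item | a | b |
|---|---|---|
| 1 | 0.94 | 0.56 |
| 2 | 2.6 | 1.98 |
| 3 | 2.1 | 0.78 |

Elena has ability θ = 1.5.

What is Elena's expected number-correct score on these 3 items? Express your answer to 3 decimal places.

P(θ) = 1 / (1 + exp(−a(θ − b)))
P_1 = 1/(1+e^{-0.8836}) = 0.7076
P_2 = 1/(1+e^{1.2480}) = 0.2230
P_3 = 1/(1+e^{-1.5120}) = 0.8194
E[score] = 0.7076 + 0.2230 + 0.8194 = 1.7500

1.750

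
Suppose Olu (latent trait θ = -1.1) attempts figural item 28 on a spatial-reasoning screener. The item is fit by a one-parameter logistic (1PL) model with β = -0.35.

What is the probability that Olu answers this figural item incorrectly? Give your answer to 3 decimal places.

0.679

P(θ) = 1 / (1 + exp(−(θ − β)))
Exponent: (-1.1 − (-0.35)) = -0.7500
1/(1 + e^{0.7500}) = 0.3208
P = 0.3208
P(incorrect) = 1 − 0.3208 = 0.6792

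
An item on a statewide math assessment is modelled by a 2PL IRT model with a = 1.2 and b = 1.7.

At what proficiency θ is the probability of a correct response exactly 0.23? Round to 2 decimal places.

0.69

P(θ) = 1 / (1 + exp(−a(θ − b)))
logit = ln(0.2300/0.7700) = -1.2083
θ = b + logit/(a) = 1.7 + (-1.2083)/1.2000 = 0.6931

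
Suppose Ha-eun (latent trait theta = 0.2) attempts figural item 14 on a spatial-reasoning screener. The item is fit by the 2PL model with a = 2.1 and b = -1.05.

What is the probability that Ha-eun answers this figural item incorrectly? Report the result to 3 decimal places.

P(theta) = 1 / (1 + exp(−a(theta − b)))
Exponent: 2.1 × (0.2 − (-1.05)) = 2.6250
1/(1 + e^{-2.6250}) = 0.9325
P(incorrect) = 1 − 0.9325 = 0.0675

0.068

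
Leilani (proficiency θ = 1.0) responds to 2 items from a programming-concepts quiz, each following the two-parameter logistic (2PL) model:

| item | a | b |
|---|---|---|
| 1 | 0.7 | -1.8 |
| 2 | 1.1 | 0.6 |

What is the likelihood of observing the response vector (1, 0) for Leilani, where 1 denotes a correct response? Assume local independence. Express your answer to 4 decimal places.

0.3434

P(θ) = 1 / (1 + exp(−a(θ − b)))
P_1 = 1/(1+e^{-1.9600}) = 0.8765
P_2 = 1/(1+e^{-0.4400}) = 0.6083
L = P_1 × (1−P_2) = 0.8765 × 0.3917 = 0.34337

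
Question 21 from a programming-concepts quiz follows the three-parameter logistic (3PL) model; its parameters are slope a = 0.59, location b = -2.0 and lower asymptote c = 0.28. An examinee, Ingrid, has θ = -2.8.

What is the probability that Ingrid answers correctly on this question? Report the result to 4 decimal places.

P(θ) = c + (1 − c) · 1 / (1 + exp(−a(θ − b)))
Exponent: 0.59 × (-2.8 − (-2.0)) = -0.4720
1/(1 + e^{0.4720}) = 0.3841
P = 0.28 + 0.72 × 0.3841 = 0.5566

0.5566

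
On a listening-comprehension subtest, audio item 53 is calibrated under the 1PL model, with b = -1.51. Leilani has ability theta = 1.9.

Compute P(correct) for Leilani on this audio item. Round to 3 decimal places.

0.968

P(theta) = 1 / (1 + exp(−(theta − b)))
Exponent: (1.9 − (-1.51)) = 3.4100
1/(1 + e^{-3.4100}) = 0.9680
P = 0.9680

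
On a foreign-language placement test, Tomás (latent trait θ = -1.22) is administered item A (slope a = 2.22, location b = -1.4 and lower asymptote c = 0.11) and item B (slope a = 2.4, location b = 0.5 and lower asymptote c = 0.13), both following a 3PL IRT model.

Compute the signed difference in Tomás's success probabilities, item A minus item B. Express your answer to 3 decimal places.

0.499

P(θ) = c + (1 − c) · 1 / (1 + exp(−a(θ − b)))
P_A = 0.6427
P_B = 0.1438
P_A − P_B = 0.4989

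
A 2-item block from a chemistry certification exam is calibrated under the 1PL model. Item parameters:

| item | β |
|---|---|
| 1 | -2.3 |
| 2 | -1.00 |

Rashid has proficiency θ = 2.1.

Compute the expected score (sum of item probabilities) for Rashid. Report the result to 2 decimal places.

1.94

P(θ) = 1 / (1 + exp(−(θ − β)))
P_1 = 1/(1+e^{-4.4000}) = 0.9879
P_2 = 1/(1+e^{-3.1000}) = 0.9569
E[score] = 0.9879 + 0.9569 = 1.9448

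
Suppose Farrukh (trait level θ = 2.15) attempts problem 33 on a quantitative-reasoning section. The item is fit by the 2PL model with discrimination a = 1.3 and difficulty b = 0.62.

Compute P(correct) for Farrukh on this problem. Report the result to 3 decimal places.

0.880

P(θ) = 1 / (1 + exp(−a(θ − b)))
Exponent: 1.3 × (2.15 − 0.62) = 1.9890
1/(1 + e^{-1.9890}) = 0.8796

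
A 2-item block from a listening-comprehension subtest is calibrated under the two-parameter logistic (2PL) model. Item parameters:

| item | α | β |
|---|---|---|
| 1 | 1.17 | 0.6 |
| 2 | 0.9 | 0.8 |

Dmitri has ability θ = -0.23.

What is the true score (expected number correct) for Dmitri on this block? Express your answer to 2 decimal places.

P(θ) = 1 / (1 + exp(−α(θ − β)))
P_1 = 1/(1+e^{0.9711}) = 0.2747
P_2 = 1/(1+e^{0.9270}) = 0.2835
E[score] = 0.2747 + 0.2835 = 0.5582

0.56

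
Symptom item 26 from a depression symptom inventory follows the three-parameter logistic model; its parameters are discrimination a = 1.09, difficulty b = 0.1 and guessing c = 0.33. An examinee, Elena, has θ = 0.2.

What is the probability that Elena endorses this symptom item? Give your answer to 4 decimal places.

0.6832

P(θ) = c + (1 − c) · 1 / (1 + exp(−a(θ − b)))
Exponent: 1.09 × (0.2 − 0.1) = 0.1090
1/(1 + e^{-0.1090}) = 0.5272
P = 0.33 + 0.67 × 0.5272 = 0.6832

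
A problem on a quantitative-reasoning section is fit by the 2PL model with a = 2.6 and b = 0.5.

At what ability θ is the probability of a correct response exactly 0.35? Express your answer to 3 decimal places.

P(θ) = 1 / (1 + exp(−a(θ − b)))
logit = ln(0.3500/0.6500) = -0.6190
θ = b + logit/(a) = 0.5 + (-0.6190)/2.6000 = 0.2619

0.262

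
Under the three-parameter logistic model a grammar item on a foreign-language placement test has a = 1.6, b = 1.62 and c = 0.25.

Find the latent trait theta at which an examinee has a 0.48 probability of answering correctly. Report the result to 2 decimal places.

P(theta) = c + (1 − c) · 1 / (1 + exp(−a(theta − b)))
Remove guessing floor: (0.48 − 0.25)/(1 − 0.25) = 0.3067
logit = ln(0.3067/0.6933) = -0.8157
theta = b + logit/(a) = 1.62 + (-0.8157)/1.6000 = 1.1102

1.11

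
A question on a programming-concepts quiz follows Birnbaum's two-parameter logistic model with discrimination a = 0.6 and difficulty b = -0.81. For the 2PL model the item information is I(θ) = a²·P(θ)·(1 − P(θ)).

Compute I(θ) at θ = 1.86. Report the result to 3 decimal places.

P = 1/(1+e^{-1.6020}) = 0.8323
P(1−P) = 0.8323 × 0.1677 = 0.1396
I = a² × P(1−P) = 0.6² × 0.1396 = 0.05025

0.050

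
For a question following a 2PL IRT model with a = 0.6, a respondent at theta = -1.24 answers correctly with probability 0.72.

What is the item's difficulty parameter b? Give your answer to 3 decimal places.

-2.814

P(theta) = 1 / (1 + exp(−a(theta − b)))
logit(0.72) = ln(0.72/0.28) = 0.9445
b = theta − logit/(a) = -1.24 − 0.9445/0.6000 = -2.8141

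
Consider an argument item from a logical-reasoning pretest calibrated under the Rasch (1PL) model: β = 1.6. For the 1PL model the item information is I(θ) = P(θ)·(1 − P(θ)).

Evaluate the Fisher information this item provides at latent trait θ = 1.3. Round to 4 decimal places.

0.2445

P = 1/(1+e^{0.3000}) = 0.4256
P(1−P) = 0.4256 × 0.5744 = 0.2445
I = P(1−P) = 0.24446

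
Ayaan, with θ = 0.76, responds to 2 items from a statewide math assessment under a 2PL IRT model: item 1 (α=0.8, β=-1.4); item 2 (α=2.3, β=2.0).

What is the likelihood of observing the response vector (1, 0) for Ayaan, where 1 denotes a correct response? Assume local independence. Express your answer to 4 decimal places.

0.8028

P(θ) = 1 / (1 + exp(−α(θ − β)))
P_1 = 1/(1+e^{-1.7280}) = 0.8492
P_2 = 1/(1+e^{2.8520}) = 0.0546
L = P_1 × (1−P_2) = 0.8492 × 0.9454 = 0.80281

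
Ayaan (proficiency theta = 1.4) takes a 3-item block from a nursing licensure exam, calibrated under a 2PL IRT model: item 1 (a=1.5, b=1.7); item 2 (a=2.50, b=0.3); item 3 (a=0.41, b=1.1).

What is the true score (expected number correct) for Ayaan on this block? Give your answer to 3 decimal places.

P(theta) = 1 / (1 + exp(−a(theta − b)))
P_1 = 1/(1+e^{0.4500}) = 0.3894
P_2 = 1/(1+e^{-2.7500}) = 0.9399
P_3 = 1/(1+e^{-0.1230}) = 0.5307
E[score] = 0.3894 + 0.9399 + 0.5307 = 1.8600

1.860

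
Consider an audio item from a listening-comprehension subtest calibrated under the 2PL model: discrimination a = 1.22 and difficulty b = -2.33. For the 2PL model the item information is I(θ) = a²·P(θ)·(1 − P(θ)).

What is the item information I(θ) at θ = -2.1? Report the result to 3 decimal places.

P = 1/(1+e^{-0.2806}) = 0.5697
P(1−P) = 0.5697 × 0.4303 = 0.2451
I = a² × P(1−P) = 1.22² × 0.2451 = 0.36487

0.365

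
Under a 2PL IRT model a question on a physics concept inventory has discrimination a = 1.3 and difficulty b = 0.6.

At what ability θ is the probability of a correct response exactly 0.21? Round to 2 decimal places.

-0.42

P(θ) = 1 / (1 + exp(−a(θ − b)))
logit = ln(0.2100/0.7900) = -1.3249
θ = b + logit/(a) = 0.6 + (-1.3249)/1.3000 = -0.4192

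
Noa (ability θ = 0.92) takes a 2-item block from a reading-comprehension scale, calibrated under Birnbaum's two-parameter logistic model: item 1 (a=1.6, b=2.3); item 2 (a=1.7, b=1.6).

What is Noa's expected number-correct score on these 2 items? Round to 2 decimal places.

P(θ) = 1 / (1 + exp(−a(θ − b)))
P_1 = 1/(1+e^{2.2080}) = 0.0990
P_2 = 1/(1+e^{1.1560}) = 0.2394
E[score] = 0.0990 + 0.2394 = 0.3384

0.34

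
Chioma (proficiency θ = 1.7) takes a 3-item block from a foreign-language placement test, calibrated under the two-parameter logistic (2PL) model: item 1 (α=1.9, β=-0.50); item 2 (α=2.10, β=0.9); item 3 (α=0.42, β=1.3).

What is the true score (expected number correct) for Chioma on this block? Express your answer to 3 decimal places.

2.370

P(θ) = 1 / (1 + exp(−α(θ − β)))
P_1 = 1/(1+e^{-4.1800}) = 0.9849
P_2 = 1/(1+e^{-1.6800}) = 0.8429
P_3 = 1/(1+e^{-0.1680}) = 0.5419
E[score] = 0.9849 + 0.8429 + 0.5419 = 2.3697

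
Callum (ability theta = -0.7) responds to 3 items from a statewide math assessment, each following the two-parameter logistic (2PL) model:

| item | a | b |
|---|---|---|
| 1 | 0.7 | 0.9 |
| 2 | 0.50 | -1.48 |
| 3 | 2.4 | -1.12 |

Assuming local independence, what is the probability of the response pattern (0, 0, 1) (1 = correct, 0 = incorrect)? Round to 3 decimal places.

0.223

P(theta) = 1 / (1 + exp(−a(theta − b)))
P_1 = 1/(1+e^{1.1200}) = 0.2460
P_2 = 1/(1+e^{-0.3900}) = 0.5963
P_3 = 1/(1+e^{-1.0080}) = 0.7326
L = (1−P_1) × (1−P_2) × P_3 = 0.7540 × 0.4037 × 0.7326 = 0.22301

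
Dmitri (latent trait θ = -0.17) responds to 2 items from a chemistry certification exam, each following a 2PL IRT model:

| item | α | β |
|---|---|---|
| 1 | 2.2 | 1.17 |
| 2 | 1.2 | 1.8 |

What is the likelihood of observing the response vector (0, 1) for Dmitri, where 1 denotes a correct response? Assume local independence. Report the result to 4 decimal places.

0.0817

P(θ) = 1 / (1 + exp(−α(θ − β)))
P_1 = 1/(1+e^{2.9480}) = 0.0498
P_2 = 1/(1+e^{2.3640}) = 0.0860
L = (1−P_1) × P_2 = 0.9502 × 0.0860 = 0.08168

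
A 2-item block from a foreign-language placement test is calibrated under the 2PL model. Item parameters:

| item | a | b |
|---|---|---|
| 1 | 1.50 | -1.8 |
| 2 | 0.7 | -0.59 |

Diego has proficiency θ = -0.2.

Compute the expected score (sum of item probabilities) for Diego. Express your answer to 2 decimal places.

P(θ) = 1 / (1 + exp(−a(θ − b)))
P_1 = 1/(1+e^{-2.4000}) = 0.9168
P_2 = 1/(1+e^{-0.2730}) = 0.5678
E[score] = 0.9168 + 0.5678 = 1.4847

1.48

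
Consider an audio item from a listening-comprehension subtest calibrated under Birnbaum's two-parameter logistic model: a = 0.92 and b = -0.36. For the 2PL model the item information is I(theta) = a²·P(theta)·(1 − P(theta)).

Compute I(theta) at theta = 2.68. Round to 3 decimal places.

0.046

P = 1/(1+e^{-2.7968}) = 0.9425
P(1−P) = 0.9425 × 0.0575 = 0.0542
I = a² × P(1−P) = 0.92² × 0.0542 = 0.04587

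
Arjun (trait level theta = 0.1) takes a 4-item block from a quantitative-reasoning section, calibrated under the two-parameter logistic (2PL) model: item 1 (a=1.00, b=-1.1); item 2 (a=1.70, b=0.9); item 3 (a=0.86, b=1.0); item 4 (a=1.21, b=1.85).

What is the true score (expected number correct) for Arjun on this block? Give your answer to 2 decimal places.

1.40

P(theta) = 1 / (1 + exp(−a(theta − b)))
P_1 = 1/(1+e^{-1.2000}) = 0.7685
P_2 = 1/(1+e^{1.3600}) = 0.2042
P_3 = 1/(1+e^{0.7740}) = 0.3156
P_4 = 1/(1+e^{2.1175}) = 0.1074
E[score] = 0.7685 + 0.2042 + 0.3156 + 0.1074 = 1.3958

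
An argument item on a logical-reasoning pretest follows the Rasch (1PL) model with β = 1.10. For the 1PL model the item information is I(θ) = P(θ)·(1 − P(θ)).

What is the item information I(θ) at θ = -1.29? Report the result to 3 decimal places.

0.077

P = 1/(1+e^{2.3900}) = 0.0839
P(1−P) = 0.0839 × 0.9161 = 0.0769
I = P(1−P) = 0.07689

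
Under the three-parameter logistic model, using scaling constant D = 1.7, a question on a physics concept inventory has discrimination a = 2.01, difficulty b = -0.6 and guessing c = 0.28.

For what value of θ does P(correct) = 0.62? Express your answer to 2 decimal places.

-0.63

P(θ) = c + (1 − c) · 1 / (1 + exp(−D·a(θ − b)))
Remove guessing floor: (0.62 − 0.28)/(1 − 0.28) = 0.4722
logit = ln(0.4722/0.5278) = -0.1112
θ = b + logit/(1.7·a) = -0.6 + (-0.1112)/3.4170 = -0.6326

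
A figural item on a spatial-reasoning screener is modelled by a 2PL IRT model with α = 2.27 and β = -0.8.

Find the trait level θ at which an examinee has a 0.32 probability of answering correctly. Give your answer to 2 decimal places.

P(θ) = 1 / (1 + exp(−α(θ − β)))
logit = ln(0.3200/0.6800) = -0.7538
θ = β + logit/(α) = -0.8 + (-0.7538)/2.2700 = -1.1321

-1.13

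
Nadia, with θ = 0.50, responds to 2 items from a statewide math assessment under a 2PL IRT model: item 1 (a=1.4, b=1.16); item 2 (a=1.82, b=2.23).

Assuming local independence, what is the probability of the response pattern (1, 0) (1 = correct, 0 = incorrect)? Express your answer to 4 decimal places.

P(θ) = 1 / (1 + exp(−a(θ − b)))
P_1 = 1/(1+e^{0.9240}) = 0.2841
P_2 = 1/(1+e^{3.1486}) = 0.0411
L = P_1 × (1−P_2) = 0.2841 × 0.9589 = 0.27245

0.2725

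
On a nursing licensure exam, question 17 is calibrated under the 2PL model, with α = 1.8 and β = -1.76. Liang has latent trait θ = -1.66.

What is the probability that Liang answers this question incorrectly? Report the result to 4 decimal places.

0.4551

P(θ) = 1 / (1 + exp(−α(θ − β)))
Exponent: 1.8 × (-1.66 − (-1.76)) = 0.1800
1/(1 + e^{-0.1800}) = 0.5449
P(incorrect) = 1 − 0.5449 = 0.4551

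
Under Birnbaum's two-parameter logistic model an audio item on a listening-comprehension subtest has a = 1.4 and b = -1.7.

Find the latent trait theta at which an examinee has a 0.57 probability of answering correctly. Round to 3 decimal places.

-1.499

P(theta) = 1 / (1 + exp(−a(theta − b)))
logit = ln(0.5700/0.4300) = 0.2819
theta = b + logit/(a) = -1.7 + 0.2819/1.4000 = -1.4987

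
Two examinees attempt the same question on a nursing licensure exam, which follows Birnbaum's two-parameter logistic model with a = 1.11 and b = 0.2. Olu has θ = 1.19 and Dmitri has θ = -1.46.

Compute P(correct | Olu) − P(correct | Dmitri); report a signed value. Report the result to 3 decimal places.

P(θ) = 1 / (1 + exp(−a(θ − b)))
P(Olu) = 0.7501  [exponent 1.0989]
P(Dmitri) = 0.1367  [exponent -1.8426]
Difference = 0.7501 − 0.1367 = 0.6133

0.613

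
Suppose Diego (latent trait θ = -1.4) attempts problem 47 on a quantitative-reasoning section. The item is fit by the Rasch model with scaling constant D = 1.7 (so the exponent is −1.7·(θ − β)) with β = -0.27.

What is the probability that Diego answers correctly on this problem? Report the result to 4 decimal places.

0.1278

P(θ) = 1 / (1 + exp(−D·(θ − β)))
Exponent: 1.7 × (-1.4 − (-0.27)) = -1.9210
1/(1 + e^{1.9210}) = 0.1278
P = 0.1278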